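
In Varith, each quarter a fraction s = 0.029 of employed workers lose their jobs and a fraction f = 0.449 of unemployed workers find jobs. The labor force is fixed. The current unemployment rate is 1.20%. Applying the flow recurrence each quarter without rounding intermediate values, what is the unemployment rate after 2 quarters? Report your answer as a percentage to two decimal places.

With a fixed labor force, u_{t+1} = u_t + s·(1−u_t) − f·u_t = u_t·(1−s−f) + s.
Here 1−s−f = 0.522 and s = 0.029.
u_1 = 0.012000 × 0.522 + 0.029 = 0.035264.
u_2 = 0.035264 × 0.522 + 0.029 = 0.047408.

Unemployment rate after two quarters ≈ 4.74%.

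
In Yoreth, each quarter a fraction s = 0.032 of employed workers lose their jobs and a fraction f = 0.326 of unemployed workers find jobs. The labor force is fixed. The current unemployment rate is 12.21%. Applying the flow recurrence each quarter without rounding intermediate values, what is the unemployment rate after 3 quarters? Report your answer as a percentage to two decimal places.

With a fixed labor force, u_{t+1} = u_t + s·(1−u_t) − f·u_t = u_t·(1−s−f) + s.
Here 1−s−f = 0.642 and s = 0.032.
u_1 = 0.122100 × 0.642 + 0.032 = 0.110388.
u_2 = 0.110388 × 0.642 + 0.032 = 0.102869.
u_3 = 0.102869 × 0.642 + 0.032 = 0.098042.

Unemployment rate after three quarters ≈ 9.80%.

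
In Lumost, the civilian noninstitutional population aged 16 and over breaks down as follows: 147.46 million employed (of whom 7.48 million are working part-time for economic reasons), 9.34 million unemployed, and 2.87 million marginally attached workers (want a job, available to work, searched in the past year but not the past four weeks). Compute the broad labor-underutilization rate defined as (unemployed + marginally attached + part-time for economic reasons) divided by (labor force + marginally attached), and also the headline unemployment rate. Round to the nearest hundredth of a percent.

Broad underutilization rate ≈ 12.33%; headline unemployment rate ≈ 5.96%.

Labor force = 147.46 + 9.34 = 156.80 million.
Numerator = 9.34 + 2.87 + 7.48 = 19.69 million.
Denominator = 156.80 + 2.87 = 159.67 million.
Broad rate = 19.69 / 159.67 = 12.33%.
Headline unemployment rate = 9.34 / 156.80 = 5.96%.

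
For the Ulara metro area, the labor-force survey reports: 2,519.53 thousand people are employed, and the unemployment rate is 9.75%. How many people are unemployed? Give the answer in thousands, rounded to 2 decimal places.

Let U be the number unemployed. The labor force is E + U, and U/(E+U) = 0.0975.
So U = 0.0975 × 2,519.53 / (1 − 0.0975) = 245.6542 / 0.9025 ≈ 272.19 thousand.

About 272.19 thousand are unemployed.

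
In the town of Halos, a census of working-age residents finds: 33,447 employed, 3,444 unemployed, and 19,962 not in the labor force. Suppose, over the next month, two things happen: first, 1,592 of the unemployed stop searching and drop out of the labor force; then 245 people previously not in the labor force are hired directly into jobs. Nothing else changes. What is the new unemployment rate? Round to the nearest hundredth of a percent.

New unemployment rate ≈ 5.21%.

Initially, labor force = 33,447 + 3,444 = 36,891, so u = 3,444/36,891 = 9.34%.
After the first change, unemployed and labor force both fall by 1,592 → E = 33,447, U = 1,852, labor force = 35,299.
After the second change, employed and labor force both rise by 245; unemployed unchanged → E = 33,692, U = 1,852, labor force = 35,544.
New unemployment rate = 1,852 / 35,544 = 5.21%.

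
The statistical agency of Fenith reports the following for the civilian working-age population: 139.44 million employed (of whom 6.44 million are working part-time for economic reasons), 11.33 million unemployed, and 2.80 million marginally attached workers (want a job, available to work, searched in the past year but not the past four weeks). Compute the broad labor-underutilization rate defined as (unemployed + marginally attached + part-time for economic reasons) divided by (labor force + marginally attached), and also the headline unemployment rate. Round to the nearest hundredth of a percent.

Broad underutilization rate ≈ 13.39%; headline unemployment rate ≈ 7.51%.

Labor force = 139.44 + 11.33 = 150.77 million.
Numerator = 11.33 + 2.80 + 6.44 = 20.57 million.
Denominator = 150.77 + 2.80 = 153.57 million.
Broad rate = 20.57 / 153.57 = 13.39%.
Headline unemployment rate = 11.33 / 150.77 = 7.51%.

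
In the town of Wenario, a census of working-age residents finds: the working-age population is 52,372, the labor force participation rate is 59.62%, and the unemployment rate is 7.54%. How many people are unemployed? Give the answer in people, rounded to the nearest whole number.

About 2,354 are unemployed.

Labor force = 0.5962 × 52,372 = 31,224.
Unemployed = 0.0754 × 31,224 ≈ 2,354.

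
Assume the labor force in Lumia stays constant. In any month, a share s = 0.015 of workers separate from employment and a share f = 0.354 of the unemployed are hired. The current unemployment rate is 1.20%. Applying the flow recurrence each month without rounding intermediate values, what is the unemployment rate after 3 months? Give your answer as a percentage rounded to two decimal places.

Unemployment rate after three months ≈ 3.35%.

With a fixed labor force, u_{t+1} = u_t + s·(1−u_t) − f·u_t = u_t·(1−s−f) + s.
Here 1−s−f = 0.631 and s = 0.015.
u_1 = 0.012000 × 0.631 + 0.015 = 0.022572.
u_2 = 0.022572 × 0.631 + 0.015 = 0.029243.
u_3 = 0.029243 × 0.631 + 0.015 = 0.033452.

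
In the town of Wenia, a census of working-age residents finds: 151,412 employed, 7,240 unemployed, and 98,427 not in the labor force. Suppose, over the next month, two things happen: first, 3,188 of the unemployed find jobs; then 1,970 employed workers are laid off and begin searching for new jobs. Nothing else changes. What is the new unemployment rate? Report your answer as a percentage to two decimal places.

Initially, labor force = 151,412 + 7,240 = 158,652, so u = 7,240/158,652 = 4.56%.
After the first change, unemployed falls and employed rises by 3,188; labor force unchanged → E = 154,600, U = 4,052, labor force = 158,652.
After the second change, employed falls and unemployed rises by 1,970; labor force unchanged → E = 152,630, U = 6,022, labor force = 158,652.
New unemployment rate = 6,022 / 158,652 = 3.80%.

New unemployment rate ≈ 3.80%.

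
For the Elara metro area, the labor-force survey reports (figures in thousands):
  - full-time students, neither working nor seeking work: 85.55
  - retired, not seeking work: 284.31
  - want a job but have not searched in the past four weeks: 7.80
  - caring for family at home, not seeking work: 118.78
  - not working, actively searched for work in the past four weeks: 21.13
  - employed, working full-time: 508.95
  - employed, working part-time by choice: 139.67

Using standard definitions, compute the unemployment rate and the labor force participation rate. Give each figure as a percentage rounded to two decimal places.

Unemployment rate ≈ 3.15%; labor force participation rate ≈ 57.43%.

Employed = 508.95 + 139.67 = 648.62 thousand.
Unemployed = 21.13 thousand.
Labor force = 648.62 + 21.13 = 669.75 thousand.
Not in labor force = 85.55 + 284.31 + 7.80 + 118.78 = 496.44 thousand (those not working and not actively searching are outside the labor force — including those who want a job but have given up searching).
Civilian working-age population = 669.75 + 496.44 = 1,166.19 thousand.
Unemployment rate = 21.13 / 669.75 = 3.15%.
Labor force participation rate = 669.75 / 1,166.19 = 57.43%.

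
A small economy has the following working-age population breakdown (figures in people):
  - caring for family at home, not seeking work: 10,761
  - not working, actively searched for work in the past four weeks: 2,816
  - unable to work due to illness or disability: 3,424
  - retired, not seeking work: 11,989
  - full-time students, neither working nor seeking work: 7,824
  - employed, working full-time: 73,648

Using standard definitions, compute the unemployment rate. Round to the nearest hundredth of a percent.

Employed = 73,648.
Unemployed = 2,816.
Labor force = 73,648 + 2,816 = 76,464.
Unemployment rate = 2,816 / 76,464 = 3.68%.

Unemployment rate ≈ 3.68%.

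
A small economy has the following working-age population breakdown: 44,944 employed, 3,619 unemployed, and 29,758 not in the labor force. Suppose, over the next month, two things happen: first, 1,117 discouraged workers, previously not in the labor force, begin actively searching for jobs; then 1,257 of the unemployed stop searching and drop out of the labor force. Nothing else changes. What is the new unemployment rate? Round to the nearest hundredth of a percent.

New unemployment rate ≈ 7.18%.

Initially, labor force = 44,944 + 3,619 = 48,563, so u = 3,619/48,563 = 7.45%.
After the first change, unemployed and labor force both rise by 1,117 → E = 44,944, U = 4,736, labor force = 49,680.
After the second change, unemployed and labor force both fall by 1,257 → E = 44,944, U = 3,479, labor force = 48,423.
New unemployment rate = 3,479 / 48,423 = 7.18%.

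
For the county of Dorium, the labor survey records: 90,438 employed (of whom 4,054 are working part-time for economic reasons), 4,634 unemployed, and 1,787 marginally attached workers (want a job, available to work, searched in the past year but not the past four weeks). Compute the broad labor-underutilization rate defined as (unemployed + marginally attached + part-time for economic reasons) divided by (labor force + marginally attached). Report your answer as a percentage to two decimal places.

Labor force = 90,438 + 4,634 = 95,072.
Numerator = 4,634 + 1,787 + 4,054 = 10,475.
Denominator = 95,072 + 1,787 = 96,859.
Broad rate = 10,475 / 96,859 = 10.81%.

Broad underutilization rate ≈ 10.81%.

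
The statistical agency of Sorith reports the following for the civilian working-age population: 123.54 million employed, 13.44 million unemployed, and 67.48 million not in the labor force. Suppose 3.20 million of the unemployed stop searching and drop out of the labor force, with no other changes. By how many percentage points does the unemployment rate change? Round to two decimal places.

Initially, labor force = 123.54 + 13.44 = 136.98 million, so u = 13.44/136.98 = 9.81%.
After the change, unemployed and labor force both fall by 3.20 → E = 123.54, U = 10.24, labor force = 133.78 million.
New unemployment rate = 10.24 / 133.78 = 7.65%.
Change = 7.65% − 9.81% = −2.16 percentage points.

The unemployment rate changes by −2.16 percentage points.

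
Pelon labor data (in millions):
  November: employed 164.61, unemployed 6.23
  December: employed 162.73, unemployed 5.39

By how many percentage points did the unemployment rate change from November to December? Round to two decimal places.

November: labor force = 164.61 + 6.23 = 170.84; u = 6.23/170.84 = 3.65%.
December: labor force = 162.73 + 5.39 = 168.12; u = 5.39/168.12 = 3.21%.
Change = 3.21% − 3.65% = −0.44 pp.

The unemployment rate changed by −0.44 percentage points.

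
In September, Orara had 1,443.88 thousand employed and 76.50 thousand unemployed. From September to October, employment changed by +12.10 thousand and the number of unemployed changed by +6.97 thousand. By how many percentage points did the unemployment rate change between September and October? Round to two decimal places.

September: labor force = 1,443.88 + 76.50 = 1,520.38; u = 76.50/1,520.38 = 5.03%.
October: labor force = 1,455.98 + 83.47 = 1,539.45; u = 83.47/1,539.45 = 5.42%.
Change = 5.42% − 5.03% = +0.39 pp.

The unemployment rate changed by +0.39 percentage points.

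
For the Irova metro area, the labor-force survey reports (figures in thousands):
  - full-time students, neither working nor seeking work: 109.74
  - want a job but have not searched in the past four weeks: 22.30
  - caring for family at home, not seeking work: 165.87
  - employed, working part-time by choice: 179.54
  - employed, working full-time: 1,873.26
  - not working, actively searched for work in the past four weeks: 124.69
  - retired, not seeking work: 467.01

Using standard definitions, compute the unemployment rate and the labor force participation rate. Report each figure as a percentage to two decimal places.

Unemployment rate ≈ 5.73%; labor force participation rate ≈ 74.00%.

Employed = 179.54 + 1,873.26 = 2,052.80 thousand.
Unemployed = 124.69 thousand.
Labor force = 2,052.80 + 124.69 = 2,177.49 thousand.
Not in labor force = 109.74 + 22.30 + 165.87 + 467.01 = 764.92 thousand (those not working and not actively searching are outside the labor force — including those who want a job but have given up searching).
Civilian working-age population = 2,177.49 + 764.92 = 2,942.41 thousand.
Unemployment rate = 124.69 / 2,177.49 = 5.73%.
Labor force participation rate = 2,177.49 / 2,942.41 = 74.00%.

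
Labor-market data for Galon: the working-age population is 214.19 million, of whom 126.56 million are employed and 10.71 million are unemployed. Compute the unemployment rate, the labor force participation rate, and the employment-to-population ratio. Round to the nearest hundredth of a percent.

Labor force = employed + unemployed = 126.56 + 10.71 = 137.27 million.
Unemployment rate = 10.71 / 137.27 = 7.80%.
Labor force participation rate = 137.27 / 214.19 = 64.09%.
Employment-population ratio = 126.56 / 214.19 = 59.09%.

Unemployment rate ≈ 7.80%; labor force participation rate ≈ 64.09%; employment-population ratio ≈ 59.09%.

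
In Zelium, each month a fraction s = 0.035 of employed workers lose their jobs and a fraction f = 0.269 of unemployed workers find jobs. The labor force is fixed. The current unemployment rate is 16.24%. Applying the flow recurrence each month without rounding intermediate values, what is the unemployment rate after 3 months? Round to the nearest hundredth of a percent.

With a fixed labor force, u_{t+1} = u_t + s·(1−u_t) − f·u_t = u_t·(1−s−f) + s.
Here 1−s−f = 0.696 and s = 0.035.
u_1 = 0.162400 × 0.696 + 0.035 = 0.148030.
u_2 = 0.148030 × 0.696 + 0.035 = 0.138029.
u_3 = 0.138029 × 0.696 + 0.035 = 0.131068.

Unemployment rate after three months ≈ 13.11%.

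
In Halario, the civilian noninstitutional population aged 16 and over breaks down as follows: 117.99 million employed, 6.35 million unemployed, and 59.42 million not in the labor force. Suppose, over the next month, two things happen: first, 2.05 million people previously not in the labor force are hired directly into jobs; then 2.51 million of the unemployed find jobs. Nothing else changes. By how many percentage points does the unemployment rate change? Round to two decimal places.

Initially, labor force = 117.99 + 6.35 = 124.34 million, so u = 6.35/124.34 = 5.11%.
After the first change, employed and labor force both rise by 2.05; unemployed unchanged → E = 120.04, U = 6.35, labor force = 126.39 million.
After the second change, unemployed falls and employed rises by 2.51; labor force unchanged → E = 122.55, U = 3.84, labor force = 126.39 million.
New unemployment rate = 3.84 / 126.39 = 3.04%.
Change = 3.04% − 5.11% = −2.07 percentage points.

The unemployment rate changes by −2.07 percentage points.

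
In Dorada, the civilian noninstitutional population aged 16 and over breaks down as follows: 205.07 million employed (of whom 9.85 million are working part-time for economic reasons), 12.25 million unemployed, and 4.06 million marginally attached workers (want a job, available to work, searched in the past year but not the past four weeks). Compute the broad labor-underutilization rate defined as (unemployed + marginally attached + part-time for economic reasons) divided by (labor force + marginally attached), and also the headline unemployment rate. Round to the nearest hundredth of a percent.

Labor force = 205.07 + 12.25 = 217.32 million.
Numerator = 12.25 + 4.06 + 9.85 = 26.16 million.
Denominator = 217.32 + 4.06 = 221.38 million.
Broad rate = 26.16 / 221.38 = 11.82%.
Headline unemployment rate = 12.25 / 217.32 = 5.64%.

Broad underutilization rate ≈ 11.82%; headline unemployment rate ≈ 5.64%.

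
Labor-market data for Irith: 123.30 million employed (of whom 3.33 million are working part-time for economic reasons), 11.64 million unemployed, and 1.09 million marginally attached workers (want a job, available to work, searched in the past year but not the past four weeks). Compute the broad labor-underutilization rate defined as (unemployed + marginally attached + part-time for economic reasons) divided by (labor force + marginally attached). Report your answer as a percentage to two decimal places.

Broad underutilization rate ≈ 11.81%.

Labor force = 123.30 + 11.64 = 134.94 million.
Numerator = 11.64 + 1.09 + 3.33 = 16.06 million.
Denominator = 134.94 + 1.09 = 136.03 million.
Broad rate = 16.06 / 136.03 = 11.81%.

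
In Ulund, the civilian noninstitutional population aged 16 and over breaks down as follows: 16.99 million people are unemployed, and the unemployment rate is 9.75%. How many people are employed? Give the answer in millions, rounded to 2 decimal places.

About 157.27 million are employed.

Labor force = U / u = 16.99 / 0.0975 ≈ 174.26 million.
Employed = labor force − unemployed = 174.26 − 16.99 = 157.27 million.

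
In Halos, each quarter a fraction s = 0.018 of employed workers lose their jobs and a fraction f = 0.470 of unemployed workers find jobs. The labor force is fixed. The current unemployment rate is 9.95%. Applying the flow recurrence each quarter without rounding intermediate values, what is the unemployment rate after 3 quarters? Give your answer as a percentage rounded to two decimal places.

Unemployment rate after three quarters ≈ 4.53%.

With a fixed labor force, u_{t+1} = u_t + s·(1−u_t) − f·u_t = u_t·(1−s−f) + s.
Here 1−s−f = 0.512 and s = 0.018.
u_1 = 0.099500 × 0.512 + 0.018 = 0.068944.
u_2 = 0.068944 × 0.512 + 0.018 = 0.053299.
u_3 = 0.053299 × 0.512 + 0.018 = 0.045289.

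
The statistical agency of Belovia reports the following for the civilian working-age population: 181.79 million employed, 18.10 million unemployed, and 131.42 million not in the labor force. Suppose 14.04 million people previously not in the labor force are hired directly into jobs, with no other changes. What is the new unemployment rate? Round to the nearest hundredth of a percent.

New unemployment rate ≈ 8.46%.

Initially, labor force = 181.79 + 18.10 = 199.89 million, so u = 18.10/199.89 = 9.05%.
After the change, employed and labor force both rise by 14.04; unemployed unchanged → E = 195.83, U = 18.10, labor force = 213.93 million.
New unemployment rate = 18.10 / 213.93 = 8.46%.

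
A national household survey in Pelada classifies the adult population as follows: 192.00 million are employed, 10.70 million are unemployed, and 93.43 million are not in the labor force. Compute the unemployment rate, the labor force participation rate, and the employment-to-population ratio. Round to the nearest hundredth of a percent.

Labor force = employed + unemployed = 192.00 + 10.70 = 202.70 million.
Working-age population = 202.70 + 93.43 = 296.13 million.
Unemployment rate = 10.70 / 202.70 = 5.28%.
Labor force participation rate = 202.70 / 296.13 = 68.45%.
Employment-population ratio = 192.00 / 296.13 = 64.84%.

Unemployment rate ≈ 5.28%; labor force participation rate ≈ 68.45%; employment-population ratio ≈ 64.84%.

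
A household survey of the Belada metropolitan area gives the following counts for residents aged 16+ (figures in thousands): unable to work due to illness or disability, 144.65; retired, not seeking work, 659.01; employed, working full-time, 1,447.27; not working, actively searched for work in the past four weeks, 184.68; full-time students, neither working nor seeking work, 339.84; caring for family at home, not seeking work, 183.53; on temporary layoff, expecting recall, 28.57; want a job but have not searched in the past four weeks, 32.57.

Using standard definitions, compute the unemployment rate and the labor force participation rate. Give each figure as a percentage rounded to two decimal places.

Unemployment rate ≈ 12.84%; labor force participation rate ≈ 54.98%.

Employed = 1,447.27 thousand.
Unemployed = 184.68 + 28.57 = 213.25 thousand (jobless and actively searching, or on temporary layoff).
Labor force = 1,447.27 + 213.25 = 1,660.52 thousand.
Not in labor force = 144.65 + 659.01 + 339.84 + 183.53 + 32.57 = 1,359.60 thousand (those not working and not actively searching are outside the labor force — including those who want a job but have given up searching).
Civilian working-age population = 1,660.52 + 1,359.60 = 3,020.12 thousand.
Unemployment rate = 213.25 / 1,660.52 = 12.84%.
Labor force participation rate = 1,660.52 / 3,020.12 = 54.98%.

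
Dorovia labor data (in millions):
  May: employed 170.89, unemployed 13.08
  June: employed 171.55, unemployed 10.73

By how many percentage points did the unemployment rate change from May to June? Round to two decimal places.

The unemployment rate changed by −1.22 percentage points.

May: labor force = 170.89 + 13.08 = 183.97; u = 13.08/183.97 = 7.11%.
June: labor force = 171.55 + 10.73 = 182.28; u = 10.73/182.28 = 5.89%.
Change = 5.89% − 7.11% = −1.22 pp.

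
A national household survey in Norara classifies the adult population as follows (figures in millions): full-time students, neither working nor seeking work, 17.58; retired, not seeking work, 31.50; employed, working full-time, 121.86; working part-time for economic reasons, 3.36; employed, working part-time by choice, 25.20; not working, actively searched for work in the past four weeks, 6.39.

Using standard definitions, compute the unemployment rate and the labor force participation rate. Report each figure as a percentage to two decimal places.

Unemployment rate ≈ 4.07%; labor force participation rate ≈ 76.16%.

Employed = 121.86 + 3.36 + 25.20 = 150.42 million (anyone who worked, including part-time for economic reasons, counts as employed).
Unemployed = 6.39 million.
Labor force = 150.42 + 6.39 = 156.81 million.
Not in labor force = 17.58 + 31.50 = 49.08 million (those not working and not actively searching are outside the labor force).
Civilian working-age population = 156.81 + 49.08 = 205.89 million.
Unemployment rate = 6.39 / 156.81 = 4.07%.
Labor force participation rate = 156.81 / 205.89 = 76.16%.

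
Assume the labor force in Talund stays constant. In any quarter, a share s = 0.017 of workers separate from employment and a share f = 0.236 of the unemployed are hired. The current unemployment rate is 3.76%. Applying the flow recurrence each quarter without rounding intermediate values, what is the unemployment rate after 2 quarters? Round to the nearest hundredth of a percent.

Unemployment rate after two quarters ≈ 5.07%.

With a fixed labor force, u_{t+1} = u_t + s·(1−u_t) − f·u_t = u_t·(1−s−f) + s.
Here 1−s−f = 0.747 and s = 0.017.
u_1 = 0.037600 × 0.747 + 0.017 = 0.045087.
u_2 = 0.045087 × 0.747 + 0.017 = 0.050680.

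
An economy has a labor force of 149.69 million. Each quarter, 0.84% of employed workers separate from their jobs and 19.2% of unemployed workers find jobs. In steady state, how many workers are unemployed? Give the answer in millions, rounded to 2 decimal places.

About 6.27 million are unemployed in steady state.

Steady-state unemployment rate u* = s/(s+f) = 0.84/(0.84+19.2) = 0.041916.
Unemployed = u* × labor force = 0.041916 × 149.69 ≈ 6.27 million.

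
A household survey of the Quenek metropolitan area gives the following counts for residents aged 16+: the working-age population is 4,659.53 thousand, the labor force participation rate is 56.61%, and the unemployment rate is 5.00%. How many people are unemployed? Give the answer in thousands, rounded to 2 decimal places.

About 131.89 thousand are unemployed.

Labor force = 0.5661 × 4,659.53 = 2,637.76 thousand.
Unemployed = 0.0500 × 2,637.76 ≈ 131.89 thousand.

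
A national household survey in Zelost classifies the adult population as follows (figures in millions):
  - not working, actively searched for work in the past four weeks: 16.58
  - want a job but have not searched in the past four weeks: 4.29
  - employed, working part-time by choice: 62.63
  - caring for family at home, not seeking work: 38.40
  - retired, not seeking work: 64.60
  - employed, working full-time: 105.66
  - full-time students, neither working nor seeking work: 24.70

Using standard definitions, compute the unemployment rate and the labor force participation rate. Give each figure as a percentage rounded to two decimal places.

Employed = 62.63 + 105.66 = 168.29 million.
Unemployed = 16.58 million.
Labor force = 168.29 + 16.58 = 184.87 million.
Not in labor force = 4.29 + 38.40 + 64.60 + 24.70 = 131.99 million (those not working and not actively searching are outside the labor force — including those who want a job but have given up searching).
Civilian working-age population = 184.87 + 131.99 = 316.86 million.
Unemployment rate = 16.58 / 184.87 = 8.97%.
Labor force participation rate = 184.87 / 316.86 = 58.34%.

Unemployment rate ≈ 8.97%; labor force participation rate ≈ 58.34%.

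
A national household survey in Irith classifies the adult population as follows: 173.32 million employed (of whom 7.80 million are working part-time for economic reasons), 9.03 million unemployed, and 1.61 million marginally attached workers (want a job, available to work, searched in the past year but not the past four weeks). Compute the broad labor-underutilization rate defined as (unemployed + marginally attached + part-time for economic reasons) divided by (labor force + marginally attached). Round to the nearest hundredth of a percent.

Broad underutilization rate ≈ 10.02%.

Labor force = 173.32 + 9.03 = 182.35 million.
Numerator = 9.03 + 1.61 + 7.80 = 18.44 million.
Denominator = 182.35 + 1.61 = 183.96 million.
Broad rate = 18.44 / 183.96 = 10.02%.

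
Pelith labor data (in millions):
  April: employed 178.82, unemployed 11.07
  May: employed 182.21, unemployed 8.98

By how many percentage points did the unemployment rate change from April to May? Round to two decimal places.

The unemployment rate changed by −1.13 percentage points.

April: labor force = 178.82 + 11.07 = 189.89; u = 11.07/189.89 = 5.83%.
May: labor force = 182.21 + 8.98 = 191.19; u = 8.98/191.19 = 4.70%.
Change = 4.70% − 5.83% = −1.13 pp.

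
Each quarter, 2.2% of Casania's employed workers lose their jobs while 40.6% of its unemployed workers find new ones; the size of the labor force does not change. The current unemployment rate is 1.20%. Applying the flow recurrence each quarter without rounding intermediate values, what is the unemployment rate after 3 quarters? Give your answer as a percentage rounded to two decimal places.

With a fixed labor force, u_{t+1} = u_t + s·(1−u_t) − f·u_t = u_t·(1−s−f) + s.
Here 1−s−f = 0.572 and s = 0.022.
u_1 = 0.012000 × 0.572 + 0.022 = 0.028864.
u_2 = 0.028864 × 0.572 + 0.022 = 0.038510.
u_3 = 0.038510 × 0.572 + 0.022 = 0.044028.

Unemployment rate after three quarters ≈ 4.40%.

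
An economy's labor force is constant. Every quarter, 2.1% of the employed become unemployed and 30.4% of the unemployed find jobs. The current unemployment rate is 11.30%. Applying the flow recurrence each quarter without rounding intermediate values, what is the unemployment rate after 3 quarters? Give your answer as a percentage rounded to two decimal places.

With a fixed labor force, u_{t+1} = u_t + s·(1−u_t) − f·u_t = u_t·(1−s−f) + s.
Here 1−s−f = 0.675 and s = 0.021.
u_1 = 0.113000 × 0.675 + 0.021 = 0.097275.
u_2 = 0.097275 × 0.675 + 0.021 = 0.086661.
u_3 = 0.086661 × 0.675 + 0.021 = 0.079496.

Unemployment rate after three quarters ≈ 7.95%.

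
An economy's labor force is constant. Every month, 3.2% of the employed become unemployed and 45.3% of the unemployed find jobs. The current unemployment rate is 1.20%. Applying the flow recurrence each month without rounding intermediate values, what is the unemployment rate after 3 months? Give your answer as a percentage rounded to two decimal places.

Unemployment rate after three months ≈ 5.86%.

With a fixed labor force, u_{t+1} = u_t + s·(1−u_t) − f·u_t = u_t·(1−s−f) + s.
Here 1−s−f = 0.515 and s = 0.032.
u_1 = 0.012000 × 0.515 + 0.032 = 0.038180.
u_2 = 0.038180 × 0.515 + 0.032 = 0.051663.
u_3 = 0.051663 × 0.515 + 0.032 = 0.058606.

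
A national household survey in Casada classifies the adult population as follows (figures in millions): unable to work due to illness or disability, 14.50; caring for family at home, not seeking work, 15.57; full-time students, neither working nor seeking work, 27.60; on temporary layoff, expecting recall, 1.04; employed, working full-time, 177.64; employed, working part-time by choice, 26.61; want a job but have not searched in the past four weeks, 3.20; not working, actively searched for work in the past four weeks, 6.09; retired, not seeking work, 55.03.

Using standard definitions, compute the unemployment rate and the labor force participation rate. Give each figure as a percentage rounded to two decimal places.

Employed = 177.64 + 26.61 = 204.25 million.
Unemployed = 1.04 + 6.09 = 7.13 million (jobless and actively searching, or on temporary layoff).
Labor force = 204.25 + 7.13 = 211.38 million.
Not in labor force = 14.50 + 15.57 + 27.60 + 3.20 + 55.03 = 115.90 million (those not working and not actively searching are outside the labor force — including those who want a job but have given up searching).
Civilian working-age population = 211.38 + 115.90 = 327.28 million.
Unemployment rate = 7.13 / 211.38 = 3.37%.
Labor force participation rate = 211.38 / 327.28 = 64.59%.

Unemployment rate ≈ 3.37%; labor force participation rate ≈ 64.59%.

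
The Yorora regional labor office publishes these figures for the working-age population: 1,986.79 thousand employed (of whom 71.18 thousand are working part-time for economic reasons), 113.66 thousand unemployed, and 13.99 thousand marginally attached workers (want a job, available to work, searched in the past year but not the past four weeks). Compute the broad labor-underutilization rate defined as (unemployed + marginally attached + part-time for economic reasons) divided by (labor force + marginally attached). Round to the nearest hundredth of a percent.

Broad underutilization rate ≈ 9.40%.

Labor force = 1,986.79 + 113.66 = 2,100.45 thousand.
Numerator = 113.66 + 13.99 + 71.18 = 198.83 thousand.
Denominator = 2,100.45 + 13.99 = 2,114.44 thousand.
Broad rate = 198.83 / 2,114.44 = 9.40%.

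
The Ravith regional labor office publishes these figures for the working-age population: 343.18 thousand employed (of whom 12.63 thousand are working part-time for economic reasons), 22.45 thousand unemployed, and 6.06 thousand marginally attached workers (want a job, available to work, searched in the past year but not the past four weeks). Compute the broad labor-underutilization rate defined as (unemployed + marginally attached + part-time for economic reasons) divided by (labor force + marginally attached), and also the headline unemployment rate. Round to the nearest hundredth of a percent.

Labor force = 343.18 + 22.45 = 365.63 thousand.
Numerator = 22.45 + 6.06 + 12.63 = 41.14 thousand.
Denominator = 365.63 + 6.06 = 371.69 thousand.
Broad rate = 41.14 / 371.69 = 11.07%.
Headline unemployment rate = 22.45 / 365.63 = 6.14%.

Broad underutilization rate ≈ 11.07%; headline unemployment rate ≈ 6.14%.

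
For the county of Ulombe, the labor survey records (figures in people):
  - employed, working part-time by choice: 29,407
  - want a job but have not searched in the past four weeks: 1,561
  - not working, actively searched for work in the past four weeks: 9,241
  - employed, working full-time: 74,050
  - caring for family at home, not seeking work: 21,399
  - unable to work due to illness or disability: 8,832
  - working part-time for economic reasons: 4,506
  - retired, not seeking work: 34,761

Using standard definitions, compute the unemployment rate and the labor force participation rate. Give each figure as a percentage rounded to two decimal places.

Unemployment rate ≈ 7.88%; labor force participation rate ≈ 63.78%.

Employed = 29,407 + 74,050 + 4,506 = 107,963 (anyone who worked, including part-time for economic reasons, counts as employed).
Unemployed = 9,241.
Labor force = 107,963 + 9,241 = 117,204.
Not in labor force = 1,561 + 21,399 + 8,832 + 34,761 = 66,553 (those not working and not actively searching are outside the labor force — including those who want a job but have given up searching).
Civilian working-age population = 117,204 + 66,553 = 183,757.
Unemployment rate = 9,241 / 117,204 = 7.88%.
Labor force participation rate = 117,204 / 183,757 = 63.78%.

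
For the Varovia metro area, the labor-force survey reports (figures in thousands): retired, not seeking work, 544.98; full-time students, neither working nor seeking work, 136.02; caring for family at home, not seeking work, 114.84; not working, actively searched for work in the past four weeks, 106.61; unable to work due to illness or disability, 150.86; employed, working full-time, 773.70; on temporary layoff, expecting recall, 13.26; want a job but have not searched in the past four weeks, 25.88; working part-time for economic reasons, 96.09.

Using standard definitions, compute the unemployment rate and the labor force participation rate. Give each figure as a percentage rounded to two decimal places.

Unemployment rate ≈ 12.11%; labor force participation rate ≈ 50.44%.

Employed = 773.70 + 96.09 = 869.79 thousand (anyone who worked, including part-time for economic reasons, counts as employed).
Unemployed = 106.61 + 13.26 = 119.87 thousand (jobless and actively searching, or on temporary layoff).
Labor force = 869.79 + 119.87 = 989.66 thousand.
Not in labor force = 544.98 + 136.02 + 114.84 + 150.86 + 25.88 = 972.58 thousand (those not working and not actively searching are outside the labor force — including those who want a job but have given up searching).
Civilian working-age population = 989.66 + 972.58 = 1,962.24 thousand.
Unemployment rate = 119.87 / 989.66 = 12.11%.
Labor force participation rate = 989.66 / 1,962.24 = 50.44%.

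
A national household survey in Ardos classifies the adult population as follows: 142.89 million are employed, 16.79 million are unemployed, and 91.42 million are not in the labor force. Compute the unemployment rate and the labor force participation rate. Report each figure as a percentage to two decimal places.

Labor force = employed + unemployed = 142.89 + 16.79 = 159.68 million.
Working-age population = 159.68 + 91.42 = 251.10 million.
Unemployment rate = 16.79 / 159.68 = 10.51%.
Labor force participation rate = 159.68 / 251.10 = 63.59%.

Unemployment rate ≈ 10.51%; labor force participation rate ≈ 63.59%.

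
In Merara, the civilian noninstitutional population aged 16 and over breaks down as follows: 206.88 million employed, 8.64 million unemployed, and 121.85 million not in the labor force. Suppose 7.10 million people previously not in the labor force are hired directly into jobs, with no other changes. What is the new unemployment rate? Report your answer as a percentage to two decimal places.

New unemployment rate ≈ 3.88%.

Initially, labor force = 206.88 + 8.64 = 215.52 million, so u = 8.64/215.52 = 4.01%.
After the change, employed and labor force both rise by 7.10; unemployed unchanged → E = 213.98, U = 8.64, labor force = 222.62 million.
New unemployment rate = 8.64 / 222.62 = 3.88%.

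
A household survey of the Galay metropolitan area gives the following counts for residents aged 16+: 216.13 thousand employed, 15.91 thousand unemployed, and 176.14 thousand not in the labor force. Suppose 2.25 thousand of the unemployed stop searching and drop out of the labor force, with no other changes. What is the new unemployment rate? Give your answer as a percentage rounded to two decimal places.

Initially, labor force = 216.13 + 15.91 = 232.04 thousand, so u = 15.91/232.04 = 6.86%.
After the change, unemployed and labor force both fall by 2.25 → E = 216.13, U = 13.66, labor force = 229.79 thousand.
New unemployment rate = 13.66 / 229.79 = 5.94%.

New unemployment rate ≈ 5.94%.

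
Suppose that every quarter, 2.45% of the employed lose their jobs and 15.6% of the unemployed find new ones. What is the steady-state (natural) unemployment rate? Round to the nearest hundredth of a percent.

At steady state the flows balance: s·E = f·U, so U/(E+U) = s/(s+f).
u* = 2.45 / (2.45 + 15.6) = 2.45 / 18.05 = 13.57%.

Steady-state unemployment rate ≈ 13.57%.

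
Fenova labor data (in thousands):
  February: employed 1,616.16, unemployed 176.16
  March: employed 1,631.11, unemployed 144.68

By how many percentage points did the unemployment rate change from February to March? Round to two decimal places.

February: labor force = 1,616.16 + 176.16 = 1,792.32; u = 176.16/1,792.32 = 9.83%.
March: labor force = 1,631.11 + 144.68 = 1,775.79; u = 144.68/1,775.79 = 8.15%.
Change = 8.15% − 9.83% = −1.68 pp.

The unemployment rate changed by −1.68 percentage points.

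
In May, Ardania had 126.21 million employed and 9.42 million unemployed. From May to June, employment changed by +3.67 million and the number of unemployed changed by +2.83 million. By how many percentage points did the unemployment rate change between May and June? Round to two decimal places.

The unemployment rate changed by +1.67 percentage points.

May: labor force = 126.21 + 9.42 = 135.63; u = 9.42/135.63 = 6.95%.
June: labor force = 129.88 + 12.25 = 142.13; u = 12.25/142.13 = 8.62%.
Change = 8.62% − 6.95% = +1.67 pp.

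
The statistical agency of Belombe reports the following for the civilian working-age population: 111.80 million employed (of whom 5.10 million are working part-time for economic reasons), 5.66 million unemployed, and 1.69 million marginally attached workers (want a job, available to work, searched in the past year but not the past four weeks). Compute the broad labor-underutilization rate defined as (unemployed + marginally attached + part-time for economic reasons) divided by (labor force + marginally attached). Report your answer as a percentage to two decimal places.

Broad underutilization rate ≈ 10.45%.

Labor force = 111.80 + 5.66 = 117.46 million.
Numerator = 5.66 + 1.69 + 5.10 = 12.45 million.
Denominator = 117.46 + 1.69 = 119.15 million.
Broad rate = 12.45 / 119.15 = 10.45%.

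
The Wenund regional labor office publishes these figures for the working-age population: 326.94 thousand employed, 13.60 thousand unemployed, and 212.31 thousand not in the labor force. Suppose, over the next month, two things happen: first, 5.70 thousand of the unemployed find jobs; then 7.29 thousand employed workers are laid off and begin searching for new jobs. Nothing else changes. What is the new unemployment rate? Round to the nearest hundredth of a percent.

New unemployment rate ≈ 4.46%.

Initially, labor force = 326.94 + 13.60 = 340.54 thousand, so u = 13.60/340.54 = 3.99%.
After the first change, unemployed falls and employed rises by 5.70; labor force unchanged → E = 332.64, U = 7.90, labor force = 340.54 thousand.
After the second change, employed falls and unemployed rises by 7.29; labor force unchanged → E = 325.35, U = 15.19, labor force = 340.54 thousand.
New unemployment rate = 15.19 / 340.54 = 4.46%.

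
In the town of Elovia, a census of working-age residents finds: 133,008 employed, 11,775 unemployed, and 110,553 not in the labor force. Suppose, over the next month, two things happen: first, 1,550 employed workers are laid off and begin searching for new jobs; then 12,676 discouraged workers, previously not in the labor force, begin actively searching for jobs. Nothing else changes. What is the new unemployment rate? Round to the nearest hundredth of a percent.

New unemployment rate ≈ 16.51%.

Initially, labor force = 133,008 + 11,775 = 144,783, so u = 11,775/144,783 = 8.13%.
After the first change, employed falls and unemployed rises by 1,550; labor force unchanged → E = 131,458, U = 13,325, labor force = 144,783.
After the second change, unemployed and labor force both rise by 12,676 → E = 131,458, U = 26,001, labor force = 157,459.
New unemployment rate = 26,001 / 157,459 = 16.51%.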